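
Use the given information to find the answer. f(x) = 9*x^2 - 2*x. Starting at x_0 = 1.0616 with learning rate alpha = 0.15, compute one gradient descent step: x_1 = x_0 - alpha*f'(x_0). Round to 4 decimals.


We compute the gradient at x_0 and apply the update.
f'(x) = 18*x - 2
f'(1.0616) = 18*1.0616 - 2 = 17.1088
x_1 = 1.0616 - 0.15*17.1088 = -1.5047


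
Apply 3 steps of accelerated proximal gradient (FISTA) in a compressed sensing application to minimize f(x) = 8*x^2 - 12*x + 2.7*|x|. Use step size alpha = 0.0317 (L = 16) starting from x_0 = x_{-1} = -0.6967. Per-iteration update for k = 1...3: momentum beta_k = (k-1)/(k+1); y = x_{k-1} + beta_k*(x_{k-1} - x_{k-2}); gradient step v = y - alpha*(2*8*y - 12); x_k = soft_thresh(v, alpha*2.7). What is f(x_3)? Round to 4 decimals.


FISTA on f(x) = 8*x^2 - 12*x + 2.7*|x|
L = 16, alpha = 0.0317
Iteration 1: beta = 0.0, y = -0.6967 + 0.0*(-0.6967 + 0.6967) = -0.6967
  grad(y) = -23.1472, v = y - alpha*grad = 0.0371
  prox(v) = soft_thresh(0.0371, 0.0856) = 0.0
Iteration 2: beta = 0.3333, y = 0.0 + 0.3333*(0.0 + 0.6967) = 0.2322
  grad(y) = -8.2843, v = y - alpha*grad = 0.4948
  prox(v) = soft_thresh(0.4948, 0.0856) = 0.4093
Iteration 3: beta = 0.5, y = 0.4093 + 0.5*(0.4093 - 0.0) = 0.6139
  grad(y) = -2.1779, v = y - alpha*grad = 0.6829
  prox(v) = soft_thresh(0.6829, 0.0856) = 0.5973
f(x_3) = 8*0.5973^2 - 12*0.5973 + 2.7*|0.5973| = -2.7007


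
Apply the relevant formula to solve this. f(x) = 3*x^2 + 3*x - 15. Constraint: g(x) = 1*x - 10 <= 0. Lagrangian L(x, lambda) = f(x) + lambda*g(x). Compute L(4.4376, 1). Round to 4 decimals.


Step 1: Evaluate f(x).
f(4.4376) = 3*4.4376^2 + 3*4.4376 - 15 = 57.3897
Step 2: Evaluate g(x).
g(4.4376) = 1*4.4376 - 10 = -5.5624
Step 3: Compute Lagrangian.
L = 57.3897 + 1*-5.5624 = 51.8273


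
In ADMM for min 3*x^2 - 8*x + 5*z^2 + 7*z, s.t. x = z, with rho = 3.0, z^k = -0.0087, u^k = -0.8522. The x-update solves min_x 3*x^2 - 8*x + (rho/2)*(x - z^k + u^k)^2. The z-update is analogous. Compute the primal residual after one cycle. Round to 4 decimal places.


ADMM iteration with rho = 3.0, z^k = -0.0087, u^k = -0.8522
Step 1: x-update.
Minimize 3*x^2 - 8*x + (3.0/2)*(x + 0.0087 - 0.8522)^2
FOC: (2*3 + 3.0)*x = 8 + 3.0*(-0.0087 + 0.8522)
x^{k+1} = 1.1701
Step 2: z-update.
Minimize 5*z^2 + 7*z + (3.0/2)*(1.1701 - z - 0.8522)^2
FOC: (2*5 + 3.0)*z = -7 + 3.0*(1.1701 - 0.8522)
z^{k+1} = -0.4651
Step 3: u-update.
u^{k+1} = -0.8522 + 1.1701 + 0.4651 = 0.783
Step 4: Primal residual = |1.1701 + 0.4651| = 1.6352


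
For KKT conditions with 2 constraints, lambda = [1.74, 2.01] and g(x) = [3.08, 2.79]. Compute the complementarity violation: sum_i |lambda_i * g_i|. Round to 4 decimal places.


KKT complementary slackness check:
lambda_1 * g_1 = 1.74 * 3.08 = 5.3592
lambda_2 * g_2 = 2.01 * 2.79 = 5.6079
Total violation = 5.3592 + 5.6079 = 10.9671


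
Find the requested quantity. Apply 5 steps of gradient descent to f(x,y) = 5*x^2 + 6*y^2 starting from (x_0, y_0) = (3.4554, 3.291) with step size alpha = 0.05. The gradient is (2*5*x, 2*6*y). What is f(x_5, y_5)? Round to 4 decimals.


Gradient descent on f(x,y) = 5*x^2 + 6*y^2.
Starting point: (3.4554, 3.291), alpha = 0.05
Step 1: grad_x = 2*5*3.4554 = 34.554, grad_y = 2*6*3.291 = 39.492
  x_1 = 3.4554 - 0.05*34.554 = 1.7277
  y_1 = 3.291 - 0.05*39.492 = 1.3164
Step 2: grad_x = 2*5*1.7277 = 17.277, grad_y = 2*6*1.3164 = 15.7968
  x_2 = 1.7277 - 0.05*17.277 = 0.8639
  y_2 = 1.3164 - 0.05*15.7968 = 0.5266
Step 3: grad_x = 2*5*0.8639 = 8.6385, grad_y = 2*6*0.5266 = 6.3187
  x_3 = 0.8639 - 0.05*8.6385 = 0.4319
  y_3 = 0.5266 - 0.05*6.3187 = 0.2106
Step 4: grad_x = 2*5*0.4319 = 4.3193, grad_y = 2*6*0.2106 = 2.5275
  x_4 = 0.4319 - 0.05*4.3193 = 0.216
  y_4 = 0.2106 - 0.05*2.5275 = 0.0842
Step 5: grad_x = 2*5*0.216 = 2.1596, grad_y = 2*6*0.0842 = 1.011
  x_5 = 0.216 - 0.05*2.1596 = 0.108
  y_5 = 0.0842 - 0.05*1.011 = 0.0337
f(0.108, 0.0337) = 5*0.108^2 + 6*0.0337^2 = 0.0651


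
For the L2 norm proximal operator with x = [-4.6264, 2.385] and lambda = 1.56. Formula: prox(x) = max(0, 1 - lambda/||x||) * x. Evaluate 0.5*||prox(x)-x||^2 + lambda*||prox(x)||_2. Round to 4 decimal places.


Step 1: Compute ||x||.
||x|| = 5.205
Step 2: Compute scaling factor.
scale = max(0, 1 - 1.56/5.205) = 0.7003
Step 3: prox(x) = [-3.2398, 1.6702]
||prox(x)|| = 3.645
Step 4: Proximal objective.
0.5*||prox-x||^2 = 1.2168
lambda*||prox|| = 5.6862
Total = 6.903


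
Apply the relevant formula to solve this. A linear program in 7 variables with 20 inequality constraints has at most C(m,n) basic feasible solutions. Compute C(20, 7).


Each vertex corresponds to some choice of n active constraints out of m, so the number of vertices is at most C(m, n) = m! / (n!(m-n)!).
m = 20, n = 7
Numerator: 20 * 19 * 18 * 17 * 16 * 15 * 14
Denominator: 7! = 5040
C(20, 7) = 77520


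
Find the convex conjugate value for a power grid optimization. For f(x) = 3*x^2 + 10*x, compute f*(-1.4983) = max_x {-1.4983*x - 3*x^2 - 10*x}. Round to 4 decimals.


f*(y) = sup_x {y*x - a*x^2 - b*x} = sup_x {(y-b)*x - a*x^2}
FOC: (y - b) - 2a*x = 0 => x* = (y - b)/(2a)
x* = (-1.4983 - 10)/(2*3) = -1.9164
f*(-1.4983) = (y-b)^2/(4a) = (-1.4983 - 10)^2/(4*3)
= 132.2109/12 = 11.0176


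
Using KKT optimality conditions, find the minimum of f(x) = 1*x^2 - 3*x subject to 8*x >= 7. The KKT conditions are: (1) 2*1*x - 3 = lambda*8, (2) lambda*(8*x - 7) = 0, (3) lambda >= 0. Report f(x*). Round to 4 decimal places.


Step 1: Try lambda = 0 (constraint inactive).
Stationarity: 2*1*x - 3 = 0
x* = 3/(2*1) = 1.5
Check constraint: 8*1.5 = 12.0 >= 7 -- satisfied.
Step 2: Compute optimal value.
f(x*) = 1*1.5^2 - 3*1.5 = -2.25


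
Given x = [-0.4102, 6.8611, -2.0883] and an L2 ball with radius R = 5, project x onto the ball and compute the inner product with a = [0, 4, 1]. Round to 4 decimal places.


Step 1: Compute ||x|| (intermediates to 6 decimals).
||x|| = sqrt((-0.4102)^2 + 6.8611^2 + (-2.0883)^2) = 7.183589
Step 2: Project.
Since ||x|| > R, scale = R/||x|| = 5/7.183589 = 0.696031, proj(x) = scale * x
proj(x) = [-0.285512, 4.775538, -1.453522]
Step 3: Dot product.
a^T * proj(x) = 0*(-0.285512) + 4*4.775538 + 1*(-1.453522) = 17.6486


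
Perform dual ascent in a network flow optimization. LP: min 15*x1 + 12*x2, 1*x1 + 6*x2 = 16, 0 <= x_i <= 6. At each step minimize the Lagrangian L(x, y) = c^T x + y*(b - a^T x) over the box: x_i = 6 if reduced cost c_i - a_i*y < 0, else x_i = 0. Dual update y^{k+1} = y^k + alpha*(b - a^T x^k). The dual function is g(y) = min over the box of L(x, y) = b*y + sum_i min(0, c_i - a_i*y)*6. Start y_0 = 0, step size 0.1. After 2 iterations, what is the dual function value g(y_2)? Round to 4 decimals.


Dual ascent for LP: min 15*x1 + 12*x2, 1*x1 + 6*x2 = 16, 0 <= x_i <= 6
Step 1: y^k = 0.0, reduced costs: (15.0, 12.0)
  x^k = (0.0, 0.0), subgradient = b - a^T x = 16.0
  y^{k+1} = 0.0 + 0.1*16.0 = 1.6
Step 2: y^k = 1.6, reduced costs: (13.4, 2.4)
  x^k = (0.0, 0.0), subgradient = b - a^T x = 16.0
  y^{k+1} = 1.6 + 0.1*16.0 = 3.2
Dual objective at y_2 = 3.2: reduced costs (11.8, -7.2), box minimizer x = (0.0, 6.0)
g(y_2) = b*y + (c1 - a1*y)*x1 + (c2 - a2*y)*x2 = 16*3.2 + 11.8*0.0 + (-7.2)*6.0 = 51.2 + 0.0 - 43.2 = 8.0


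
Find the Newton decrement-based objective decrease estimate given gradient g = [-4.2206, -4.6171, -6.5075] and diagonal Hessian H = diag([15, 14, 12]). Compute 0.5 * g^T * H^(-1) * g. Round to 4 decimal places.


Step 1: H is diagonal, so H^(-1) * g = [-0.2814, -0.3298, -0.5423].
Step 2: g^T H^(-1) g = sum_i g_i^2 / H_ii
  = (-4.2206)^2/15 + (-4.6171)^2/14 + (-6.5075)^2/12
  = 1.1876 + 1.5227 + 3.529 = 6.2392
Step 3: Objective decrease = 0.5 * g^T H^(-1) g = 3.1196


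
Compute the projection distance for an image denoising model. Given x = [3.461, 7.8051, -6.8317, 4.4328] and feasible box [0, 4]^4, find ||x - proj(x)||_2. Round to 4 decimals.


Project each component onto [0, 4].
clip(3.461) = 3.461, clip(7.8051) = 4.0, clip(-6.8317) = 0.0, clip(4.4328) = 4.0
Projection = [3.461, 4.0, 0.0, 4.0]
Squared diffs: [0.0, 14.4788, 46.6721, 0.1873]
Distance = sqrt(61.3382) = 7.8319


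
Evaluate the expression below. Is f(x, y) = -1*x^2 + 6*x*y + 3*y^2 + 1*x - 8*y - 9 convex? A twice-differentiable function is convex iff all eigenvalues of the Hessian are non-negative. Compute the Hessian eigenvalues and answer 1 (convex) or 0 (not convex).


The Hessian of f(x,y) = -1*x^2 + 6*x*y + 3*y^2 + 1*x - 8*y - 9 is:
H = [[-2, 6], [6, 6]]
Trace = -2 + 6 = 4
Determinant = -2*6 - (6)^2 = -48
Discriminant = (4)^2 - 4*-48 = 208.0
Eigenvalues: lambda_1 = -5.2111, lambda_2 = 9.2111
The function is not convex.

0


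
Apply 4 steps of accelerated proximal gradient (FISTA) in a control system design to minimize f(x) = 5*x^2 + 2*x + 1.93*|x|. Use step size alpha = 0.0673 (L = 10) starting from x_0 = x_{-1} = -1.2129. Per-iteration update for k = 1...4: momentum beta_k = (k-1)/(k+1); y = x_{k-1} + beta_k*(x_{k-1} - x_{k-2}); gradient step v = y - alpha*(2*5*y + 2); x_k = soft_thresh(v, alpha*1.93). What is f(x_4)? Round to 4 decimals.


FISTA on f(x) = 5*x^2 + 2*x + 1.93*|x|
L = 10, alpha = 0.0673
Iteration 1: beta = 0.0, y = -1.2129 + 0.0*(-1.2129 + 1.2129) = -1.2129
  grad(y) = -10.129, v = y - alpha*grad = -0.5312
  prox(v) = soft_thresh(-0.5312, 0.1299) = -0.4013
Iteration 2: beta = 0.3333, y = -0.4013 + 0.3333*(-0.4013 + 1.2129) = -0.1308
  grad(y) = 0.6919, v = y - alpha*grad = -0.1774
  prox(v) = soft_thresh(-0.1774, 0.1299) = -0.0475
Iteration 3: beta = 0.5, y = -0.0475 + 0.5*(-0.0475 + 0.4013) = 0.1294
  grad(y) = 3.2944, v = y - alpha*grad = -0.0923
  prox(v) = soft_thresh(-0.0923, 0.1299) = 0.0
Iteration 4: beta = 0.6, y = 0.0 + 0.6*(0.0 + 0.0475) = 0.0285
  grad(y) = 2.2849, v = y - alpha*grad = -0.1253
  prox(v) = soft_thresh(-0.1253, 0.1299) = 0.0
f(x_4) = 5*0.0^2 + 2*0.0 + 1.93*|0.0| = 0.0


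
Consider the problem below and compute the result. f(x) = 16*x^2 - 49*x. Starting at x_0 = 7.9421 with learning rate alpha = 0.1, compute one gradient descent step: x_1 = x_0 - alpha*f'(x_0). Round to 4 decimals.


We compute the gradient at x_0 and apply the update.
f'(x) = 32*x - 49
f'(7.9421) = 32*7.9421 - 49 = 205.1472
x_1 = 7.9421 - 0.1*205.1472 = -12.5726


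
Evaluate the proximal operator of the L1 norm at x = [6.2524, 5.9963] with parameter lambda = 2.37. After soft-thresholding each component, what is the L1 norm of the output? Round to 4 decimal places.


Soft-thresholding with lambda = 2.37:
prox(6.2524) = sign(6.2524)*max(|6.2524| - 2.37, 0) = 3.8824
prox(5.9963) = sign(5.9963)*max(|5.9963| - 2.37, 0) = 3.6263
prox(x) = [3.8824, 3.6263]
||prox(x)||_1 = 3.8824 + 3.6263 = 7.5087


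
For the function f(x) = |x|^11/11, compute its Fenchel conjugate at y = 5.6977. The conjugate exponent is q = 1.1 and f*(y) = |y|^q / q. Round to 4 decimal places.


The conjugate exponent q satisfies 1/p + 1/q = 1.
p = 11, so q = 11/(11 - 1) = 1.1
|y|^q = 5.6977^1.1 = 6.7806
f*(5.6977) = 6.7806 / 1.1 = 6.1642


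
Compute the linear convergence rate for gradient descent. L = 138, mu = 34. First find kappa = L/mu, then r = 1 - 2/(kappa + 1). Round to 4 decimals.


Step 1: Compute the condition number.
kappa = L/mu = 138/34 = 4.0588
Step 2: Compute the convergence rate.
r = 1 - 2/(kappa + 1) = 1 - 2*mu/(L + mu) = (L - mu)/(L + mu) = 104/172 = 0.6047


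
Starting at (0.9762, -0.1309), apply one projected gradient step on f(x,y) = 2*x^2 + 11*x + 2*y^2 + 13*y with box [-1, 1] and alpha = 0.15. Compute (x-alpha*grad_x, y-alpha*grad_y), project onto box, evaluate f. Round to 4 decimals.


Step 1: Compute gradient at (0.9762, -0.1309).
grad_x = 2*2*0.9762 + 11 = 14.9048
grad_y = 2*2*-0.1309 + 13 = 12.4764
Step 2: Gradient step.
x_raw = 0.9762 - 0.15*14.9048 = -1.2595
y_raw = -0.1309 - 0.15*12.4764 = -2.0024
Step 3: Project onto [-1, 1].
x_proj = clip(-1.2595) = -1.0
y_proj = clip(-2.0024) = -1.0
Step 4: Evaluate f.
f(-1.0, -1.0) = -20.0


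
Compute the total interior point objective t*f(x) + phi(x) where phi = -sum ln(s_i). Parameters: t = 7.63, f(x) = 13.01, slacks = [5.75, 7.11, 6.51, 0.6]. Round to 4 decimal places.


Step 1: Compute log-barrier.
ln values: [1.7492, 1.9615, 1.8733, -0.5108]
phi = -(1.7492 + 1.9615 + 1.8733 - 0.5108) = -5.0732
Step 2: Compute augmented objective.
t*f(x) = 7.63*13.01 = 99.2663
Total = 99.2663 - 5.0732 = 94.1931


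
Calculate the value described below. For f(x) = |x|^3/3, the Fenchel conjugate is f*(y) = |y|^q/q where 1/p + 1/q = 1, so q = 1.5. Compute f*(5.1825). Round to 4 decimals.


The conjugate exponent q satisfies 1/p + 1/q = 1.
p = 3, so q = 3/(3 - 1) = 1.5
|y|^q = 5.1825^1.5 = 11.798
f*(5.1825) = 11.798 / 1.5 = 7.8653


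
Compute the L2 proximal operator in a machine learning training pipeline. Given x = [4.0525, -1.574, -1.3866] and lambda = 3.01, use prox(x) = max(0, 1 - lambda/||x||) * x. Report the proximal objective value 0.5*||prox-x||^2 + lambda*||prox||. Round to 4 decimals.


Step 1: Compute ||x||.
||x|| = 4.5632
Step 2: Compute scaling factor.
scale = max(0, 1 - 3.01/4.5632) = 0.3404
Step 3: prox(x) = [1.3794, -0.5358, -0.472]
||prox(x)|| = 1.5532
Step 4: Proximal objective.
0.5*||prox-x||^2 = 4.5301
lambda*||prox|| = 4.6751
Total = 9.2052


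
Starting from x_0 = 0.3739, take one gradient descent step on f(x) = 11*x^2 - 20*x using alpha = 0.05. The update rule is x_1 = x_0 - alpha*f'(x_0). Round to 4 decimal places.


We compute the gradient at x_0 and apply the update.
f'(x) = 22*x - 20
f'(0.3739) = 22*0.3739 - 20 = -11.7742
x_1 = 0.3739 - 0.05*-11.7742 = 0.9626


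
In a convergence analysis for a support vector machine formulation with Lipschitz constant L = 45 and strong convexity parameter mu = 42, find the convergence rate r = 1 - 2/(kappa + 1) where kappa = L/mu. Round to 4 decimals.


Step 1: Compute the condition number.
kappa = L/mu = 45/42 = 1.0714
Step 2: Compute the convergence rate.
r = 1 - 2/(kappa + 1) = 1 - 2*mu/(L + mu) = (L - mu)/(L + mu) = 3/87 = 0.0345


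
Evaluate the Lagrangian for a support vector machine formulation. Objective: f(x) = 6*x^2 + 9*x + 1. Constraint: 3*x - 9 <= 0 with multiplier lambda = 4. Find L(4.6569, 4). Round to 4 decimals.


Step 1: Evaluate f(x).
f(4.6569) = 6*4.6569^2 + 9*4.6569 + 1 = 173.0324
Step 2: Evaluate g(x).
g(4.6569) = 3*4.6569 - 9 = 4.9707
Step 3: Compute Lagrangian.
L = 173.0324 + 4*4.9707 = 192.9152


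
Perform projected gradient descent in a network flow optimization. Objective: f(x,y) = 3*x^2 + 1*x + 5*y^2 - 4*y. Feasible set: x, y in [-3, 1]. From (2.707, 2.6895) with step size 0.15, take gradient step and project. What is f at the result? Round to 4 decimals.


Step 1: Compute gradient at (2.707, 2.6895).
grad_x = 2*3*2.707 + 1 = 17.242
grad_y = 2*5*2.6895 - 4 = 22.895
Step 2: Gradient step.
x_raw = 2.707 - 0.15*17.242 = 0.1207
y_raw = 2.6895 - 0.15*22.895 = -0.7448
Step 3: Project onto [-3, 1].
x_proj = clip(0.1207) = 0.1207
y_proj = clip(-0.7448) = -0.7448
Step 4: Evaluate f.
f(0.1207, -0.7448) = 5.9167


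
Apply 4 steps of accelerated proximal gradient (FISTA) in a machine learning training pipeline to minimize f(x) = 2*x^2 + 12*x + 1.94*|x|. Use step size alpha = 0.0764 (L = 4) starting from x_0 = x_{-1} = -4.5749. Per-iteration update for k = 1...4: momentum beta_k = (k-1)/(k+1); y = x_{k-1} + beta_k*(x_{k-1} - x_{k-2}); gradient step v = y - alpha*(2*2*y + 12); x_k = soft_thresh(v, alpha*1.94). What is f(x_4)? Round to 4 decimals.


FISTA on f(x) = 2*x^2 + 12*x + 1.94*|x|
L = 4, alpha = 0.0764
Iteration 1: beta = 0.0, y = -4.5749 + 0.0*(-4.5749 + 4.5749) = -4.5749
  grad(y) = -6.2996, v = y - alpha*grad = -4.0936
  prox(v) = soft_thresh(-4.0936, 0.1482) = -3.9454
Iteration 2: beta = 0.3333, y = -3.9454 + 0.3333*(-3.9454 + 4.5749) = -3.7356
  grad(y) = -2.9422, v = y - alpha*grad = -3.5108
  prox(v) = soft_thresh(-3.5108, 0.1482) = -3.3626
Iteration 3: beta = 0.5, y = -3.3626 + 0.5*(-3.3626 + 3.9454) = -3.0711
  grad(y) = -0.2845, v = y - alpha*grad = -3.0494
  prox(v) = soft_thresh(-3.0494, 0.1482) = -2.9012
Iteration 4: beta = 0.6, y = -2.9012 + 0.6*(-2.9012 + 3.3626) = -2.6244
  grad(y) = 1.5026, v = y - alpha*grad = -2.7392
  prox(v) = soft_thresh(-2.7392, 0.1482) = -2.5909
f(x_4) = 2*(-2.5909)^2 + 12*(-2.5909) + 1.94*|-2.5909| = -12.6389


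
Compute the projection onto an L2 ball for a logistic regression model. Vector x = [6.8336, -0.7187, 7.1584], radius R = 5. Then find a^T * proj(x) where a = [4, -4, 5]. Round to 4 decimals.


Step 1: Compute ||x|| (intermediates to 6 decimals).
||x|| = sqrt(6.8336^2 + (-0.7187)^2 + 7.1584^2) = 9.922566
Step 2: Project.
Since ||x|| > R, scale = R/||x|| = 5/9.922566 = 0.503902, proj(x) = scale * x
proj(x) = [3.443465, -0.362154, 3.607132]
Step 3: Dot product.
a^T * proj(x) = 4*3.443465 - 4*(-0.362154) + 5*3.607132 = 33.2581


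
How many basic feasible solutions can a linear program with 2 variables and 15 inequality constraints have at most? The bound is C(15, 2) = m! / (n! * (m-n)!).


Each vertex corresponds to some choice of n active constraints out of m, so the number of vertices is at most C(m, n) = m! / (n!(m-n)!).
m = 15, n = 2
Numerator: 15 * 14
Denominator: 2! = 2
C(15, 2) = 105


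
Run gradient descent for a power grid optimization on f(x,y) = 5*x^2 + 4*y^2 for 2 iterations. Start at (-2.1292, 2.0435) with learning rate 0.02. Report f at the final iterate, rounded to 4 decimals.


Gradient descent on f(x,y) = 5*x^2 + 4*y^2.
Starting point: (-2.1292, 2.0435), alpha = 0.02
Step 1: grad_x = 2*5*-2.1292 = -21.292, grad_y = 2*4*2.0435 = 16.348
  x_1 = -2.1292 - 0.02*-21.292 = -1.7034
  y_1 = 2.0435 - 0.02*16.348 = 1.7165
Step 2: grad_x = 2*5*-1.7034 = -17.0336, grad_y = 2*4*1.7165 = 13.7323
  x_2 = -1.7034 - 0.02*-17.0336 = -1.3627
  y_2 = 1.7165 - 0.02*13.7323 = 1.4419
f(-1.3627, 1.4419) = 5*(-1.3627)^2 + 4*1.4419^2 = 17.6008


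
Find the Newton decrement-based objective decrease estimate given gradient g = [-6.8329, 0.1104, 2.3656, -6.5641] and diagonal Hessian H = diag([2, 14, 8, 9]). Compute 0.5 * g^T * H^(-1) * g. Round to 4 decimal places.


Step 1: H is diagonal, so H^(-1) * g = [-3.4165, 0.0079, 0.2957, -0.7293].
Step 2: g^T H^(-1) g = sum_i g_i^2 / H_ii
  = (-6.8329)^2/2 + (0.1104)^2/14 + (2.3656)^2/8 + (-6.5641)^2/9
  = 23.3443 + 0.0009 + 0.6995 + 4.7875 = 28.8321
Step 3: Objective decrease = 0.5 * g^T H^(-1) g = 14.4161


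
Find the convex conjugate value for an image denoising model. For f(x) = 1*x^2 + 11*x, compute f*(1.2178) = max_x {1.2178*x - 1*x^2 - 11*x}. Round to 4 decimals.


f*(y) = sup_x {y*x - a*x^2 - b*x} = sup_x {(y-b)*x - a*x^2}
FOC: (y - b) - 2a*x = 0 => x* = (y - b)/(2a)
x* = (1.2178 - 11)/(2*1) = -4.8911
f*(1.2178) = (y-b)^2/(4a) = (1.2178 - 11)^2/(4*1)
= 95.6914/4 = 23.9229


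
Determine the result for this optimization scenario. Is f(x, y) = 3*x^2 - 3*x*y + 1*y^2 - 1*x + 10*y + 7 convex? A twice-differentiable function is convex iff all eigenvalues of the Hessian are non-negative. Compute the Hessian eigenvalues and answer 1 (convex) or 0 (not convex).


The Hessian of f(x,y) = 3*x^2 - 3*x*y + 1*y^2 - 1*x + 10*y + 7 is:
H = [[6, -3], [-3, 2]]
Trace = 6 + 2 = 8
Determinant = 6*2 - (-3)^2 = 3
Discriminant = (8)^2 - 4*3 = 52.0
Eigenvalues: lambda_1 = 0.3944, lambda_2 = 7.6056
The function is convex.

1


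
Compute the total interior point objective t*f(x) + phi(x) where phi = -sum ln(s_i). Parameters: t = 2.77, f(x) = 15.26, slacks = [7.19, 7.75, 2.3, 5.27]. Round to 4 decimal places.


Step 1: Compute log-barrier.
ln values: [1.9727, 2.0477, 0.8329, 1.662]
phi = -(1.9727 + 2.0477 + 0.8329 + 1.662) = -6.5153
Step 2: Compute augmented objective.
t*f(x) = 2.77*15.26 = 42.2702
Total = 42.2702 - 6.5153 = 35.7549


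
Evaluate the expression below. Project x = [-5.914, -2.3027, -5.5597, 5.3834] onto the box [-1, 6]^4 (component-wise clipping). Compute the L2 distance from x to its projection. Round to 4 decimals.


Project each component onto [-1, 6].
clip(-5.914) = -1.0, clip(-2.3027) = -1.0, clip(-5.5597) = -1.0, clip(5.3834) = 5.3834
Projection = [-1.0, -1.0, -1.0, 5.3834]
Squared diffs: [24.1474, 1.697, 20.7909, 0.0]
Distance = sqrt(46.6353) = 6.829


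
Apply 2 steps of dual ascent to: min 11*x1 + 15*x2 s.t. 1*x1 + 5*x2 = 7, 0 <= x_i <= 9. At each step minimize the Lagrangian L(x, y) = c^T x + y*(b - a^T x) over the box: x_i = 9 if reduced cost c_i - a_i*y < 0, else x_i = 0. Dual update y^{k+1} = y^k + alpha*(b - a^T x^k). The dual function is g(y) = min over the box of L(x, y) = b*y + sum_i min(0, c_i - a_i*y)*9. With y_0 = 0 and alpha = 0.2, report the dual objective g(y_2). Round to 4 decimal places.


Dual ascent for LP: min 11*x1 + 15*x2, 1*x1 + 5*x2 = 7, 0 <= x_i <= 9
Step 1: y^k = 0.0, reduced costs: (11.0, 15.0)
  x^k = (0.0, 0.0), subgradient = b - a^T x = 7.0
  y^{k+1} = 0.0 + 0.2*7.0 = 1.4
Step 2: y^k = 1.4, reduced costs: (9.6, 8.0)
  x^k = (0.0, 0.0), subgradient = b - a^T x = 7.0
  y^{k+1} = 1.4 + 0.2*7.0 = 2.8
Dual objective at y_2 = 2.8: reduced costs (8.2, 1.0), box minimizer x = (0.0, 0.0)
g(y_2) = b*y + (c1 - a1*y)*x1 + (c2 - a2*y)*x2 = 7*2.8 + 8.2*0.0 + 1.0*0.0 = 19.6 + 0.0 + 0.0 = 19.6


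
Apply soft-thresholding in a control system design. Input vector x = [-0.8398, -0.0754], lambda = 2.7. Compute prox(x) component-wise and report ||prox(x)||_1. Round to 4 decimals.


Soft-thresholding with lambda = 2.7:
prox(-0.8398) = sign(-0.8398)*max(|-0.8398| - 2.7, 0) = 0.0
prox(-0.0754) = sign(-0.0754)*max(|-0.0754| - 2.7, 0) = 0.0
prox(x) = [0.0, 0.0]
||prox(x)||_1 = 0.0 + 0.0 = 0.0


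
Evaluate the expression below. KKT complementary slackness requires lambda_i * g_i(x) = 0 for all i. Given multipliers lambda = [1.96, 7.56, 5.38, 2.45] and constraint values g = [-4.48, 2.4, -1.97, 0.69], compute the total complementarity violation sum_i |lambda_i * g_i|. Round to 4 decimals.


KKT complementary slackness check:
lambda_1 * g_1 = 1.96 * -4.48 = -8.7808
lambda_2 * g_2 = 7.56 * 2.4 = 18.144
lambda_3 * g_3 = 5.38 * -1.97 = -10.5986
lambda_4 * g_4 = 2.45 * 0.69 = 1.6905
Total violation = 8.7808 + 18.144 + 10.5986 + 1.6905 = 39.2139


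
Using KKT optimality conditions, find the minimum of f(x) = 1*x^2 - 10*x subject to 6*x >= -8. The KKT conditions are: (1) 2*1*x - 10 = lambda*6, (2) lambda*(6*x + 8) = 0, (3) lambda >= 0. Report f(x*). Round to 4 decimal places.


Step 1: Try lambda = 0 (constraint inactive).
Stationarity: 2*1*x - 10 = 0
x* = 10/(2*1) = 5.0
Check constraint: 6*5.0 = 30.0 >= -8 -- satisfied.
Step 2: Compute optimal value.
f(x*) = 1*5.0^2 - 10*5.0 = -25.0


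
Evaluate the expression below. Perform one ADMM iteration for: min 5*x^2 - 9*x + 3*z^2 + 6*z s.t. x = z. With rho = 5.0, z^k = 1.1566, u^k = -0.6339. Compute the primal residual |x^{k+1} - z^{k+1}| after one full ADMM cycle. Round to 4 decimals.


ADMM iteration with rho = 5.0, z^k = 1.1566, u^k = -0.6339
Step 1: x-update.
Minimize 5*x^2 - 9*x + (5.0/2)*(x - 1.1566 - 0.6339)^2
FOC: (2*5 + 5.0)*x = 9 + 5.0*(1.1566 + 0.6339)
x^{k+1} = 1.1968
Step 2: z-update.
Minimize 3*z^2 + 6*z + (5.0/2)*(1.1968 - z - 0.6339)^2
FOC: (2*3 + 5.0)*z = -6 + 5.0*(1.1968 - 0.6339)
z^{k+1} = -0.2896
Step 3: u-update.
u^{k+1} = -0.6339 + 1.1968 + 0.2896 = 0.8525
Step 4: Primal residual = |1.1968 + 0.2896| = 1.4864


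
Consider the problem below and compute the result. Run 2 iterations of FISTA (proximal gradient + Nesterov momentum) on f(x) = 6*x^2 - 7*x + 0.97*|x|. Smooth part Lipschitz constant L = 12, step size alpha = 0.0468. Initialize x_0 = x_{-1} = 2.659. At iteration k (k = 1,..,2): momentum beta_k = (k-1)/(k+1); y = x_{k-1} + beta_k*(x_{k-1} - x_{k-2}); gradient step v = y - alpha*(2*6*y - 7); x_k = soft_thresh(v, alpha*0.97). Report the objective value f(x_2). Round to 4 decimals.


FISTA on f(x) = 6*x^2 - 7*x + 0.97*|x|
L = 12, alpha = 0.0468
Iteration 1: beta = 0.0, y = 2.659 + 0.0*(2.659 - 2.659) = 2.659
  grad(y) = 24.908, v = y - alpha*grad = 1.4933
  prox(v) = soft_thresh(1.4933, 0.0454) = 1.4479
Iteration 2: beta = 0.3333, y = 1.4479 + 0.3333*(1.4479 - 2.659) = 1.0442
  grad(y) = 5.5306, v = y - alpha*grad = 0.7854
  prox(v) = soft_thresh(0.7854, 0.0454) = 0.74
f(x_2) = 6*0.74^2 - 7*0.74 + 0.97*|0.74| = -1.1766


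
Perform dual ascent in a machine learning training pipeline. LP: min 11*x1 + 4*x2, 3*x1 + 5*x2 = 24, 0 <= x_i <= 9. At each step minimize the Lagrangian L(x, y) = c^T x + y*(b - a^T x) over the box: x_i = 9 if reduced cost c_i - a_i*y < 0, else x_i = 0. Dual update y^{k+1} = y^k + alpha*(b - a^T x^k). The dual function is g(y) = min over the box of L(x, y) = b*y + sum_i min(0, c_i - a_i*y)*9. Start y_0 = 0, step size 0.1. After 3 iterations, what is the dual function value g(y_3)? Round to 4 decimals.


Dual ascent for LP: min 11*x1 + 4*x2, 3*x1 + 5*x2 = 24, 0 <= x_i <= 9
Step 1: y^k = 0.0, reduced costs: (11.0, 4.0)
  x^k = (0.0, 0.0), subgradient = b - a^T x = 24.0
  y^{k+1} = 0.0 + 0.1*24.0 = 2.4
Step 2: y^k = 2.4, reduced costs: (3.8, -8.0)
  x^k = (0.0, 9.0), subgradient = b - a^T x = -21.0
  y^{k+1} = 2.4 + 0.1*-21.0 = 0.3
Step 3: y^k = 0.3, reduced costs: (10.1, 2.5)
  x^k = (0.0, 0.0), subgradient = b - a^T x = 24.0
  y^{k+1} = 0.3 + 0.1*24.0 = 2.7
Dual objective at y_3 = 2.7: reduced costs (2.9, -9.5), box minimizer x = (0.0, 9.0)
g(y_3) = b*y + (c1 - a1*y)*x1 + (c2 - a2*y)*x2 = 24*2.7 + 2.9*0.0 + (-9.5)*9.0 = 64.8 + 0.0 - 85.5 = -20.7


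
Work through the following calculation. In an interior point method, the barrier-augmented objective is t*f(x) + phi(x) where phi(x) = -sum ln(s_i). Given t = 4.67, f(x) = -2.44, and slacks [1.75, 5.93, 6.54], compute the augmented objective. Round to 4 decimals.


Step 1: Compute log-barrier.
ln values: [0.5596, 1.78, 1.8779]
phi = -(0.5596 + 1.78 + 1.8779) = -4.2176
Step 2: Compute augmented objective.
t*f(x) = 4.67*-2.44 = -11.3948
Total = -11.3948 - 4.2176 = -15.6124


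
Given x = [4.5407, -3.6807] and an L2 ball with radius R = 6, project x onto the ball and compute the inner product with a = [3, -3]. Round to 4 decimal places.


Step 1: Compute ||x|| (intermediates to 6 decimals).
||x|| = sqrt(4.5407^2 + (-3.6807)^2) = 5.845127
Step 2: Project.
Since ||x|| <= R, proj = x (no scaling needed).
proj(x) = [4.5407, -3.6807]
Step 3: Dot product.
a^T * proj(x) = 3*4.5407 - 3*(-3.6807) = 24.6642


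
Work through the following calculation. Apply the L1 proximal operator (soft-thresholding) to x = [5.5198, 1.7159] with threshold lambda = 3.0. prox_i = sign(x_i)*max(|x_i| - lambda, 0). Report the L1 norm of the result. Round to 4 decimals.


Soft-thresholding with lambda = 3.0:
prox(5.5198) = sign(5.5198)*max(|5.5198| - 3.0, 0) = 2.5198
prox(1.7159) = sign(1.7159)*max(|1.7159| - 3.0, 0) = 0.0
prox(x) = [2.5198, 0.0]
||prox(x)||_1 = 2.5198 + 0.0 = 2.5198


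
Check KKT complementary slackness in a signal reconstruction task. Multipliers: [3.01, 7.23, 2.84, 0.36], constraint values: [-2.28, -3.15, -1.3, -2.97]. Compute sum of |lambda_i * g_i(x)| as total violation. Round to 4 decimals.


KKT complementary slackness check:
lambda_1 * g_1 = 3.01 * -2.28 = -6.8628
lambda_2 * g_2 = 7.23 * -3.15 = -22.7745
lambda_3 * g_3 = 2.84 * -1.3 = -3.692
lambda_4 * g_4 = 0.36 * -2.97 = -1.0692
Total violation = 6.8628 + 22.7745 + 3.692 + 1.0692 = 34.3985


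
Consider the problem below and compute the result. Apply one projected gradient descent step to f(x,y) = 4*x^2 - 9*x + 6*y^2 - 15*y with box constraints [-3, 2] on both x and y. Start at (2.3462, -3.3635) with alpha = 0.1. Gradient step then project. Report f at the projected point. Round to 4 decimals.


Step 1: Compute gradient at (2.3462, -3.3635).
grad_x = 2*4*2.3462 - 9 = 9.7696
grad_y = 2*6*-3.3635 - 15 = -55.362
Step 2: Gradient step.
x_raw = 2.3462 - 0.1*9.7696 = 1.3692
y_raw = -3.3635 - 0.1*-55.362 = 2.1727
Step 3: Project onto [-3, 2].
x_proj = clip(1.3692) = 1.3692
y_proj = clip(2.1727) = 2.0
Step 4: Evaluate f.
f(1.3692, 2.0) = -10.8239


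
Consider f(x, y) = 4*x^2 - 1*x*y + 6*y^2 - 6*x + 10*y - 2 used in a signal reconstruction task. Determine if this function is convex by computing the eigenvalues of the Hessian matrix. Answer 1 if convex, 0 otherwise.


The Hessian of f(x,y) = 4*x^2 - 1*x*y + 6*y^2 - 6*x + 10*y - 2 is:
H = [[8, -1], [-1, 12]]
Trace = 8 + 12 = 20
Determinant = 8*12 - (-1)^2 = 95
Discriminant = (20)^2 - 4*95 = 20.0
Eigenvalues: lambda_1 = 7.7639, lambda_2 = 12.2361
The function is convex.

1


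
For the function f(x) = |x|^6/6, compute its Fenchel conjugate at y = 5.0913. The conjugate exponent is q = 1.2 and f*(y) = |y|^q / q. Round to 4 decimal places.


The conjugate exponent q satisfies 1/p + 1/q = 1.
p = 6, so q = 6/(6 - 1) = 1.2
|y|^q = 5.0913^1.2 = 7.0501
f*(5.0913) = 7.0501 / 1.2 = 5.8751


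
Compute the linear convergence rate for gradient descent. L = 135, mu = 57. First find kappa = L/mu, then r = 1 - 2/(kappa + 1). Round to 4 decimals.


Step 1: Compute the condition number.
kappa = L/mu = 135/57 = 2.3684
Step 2: Compute the convergence rate.
r = 1 - 2/(kappa + 1) = 1 - 2*mu/(L + mu) = (L - mu)/(L + mu) = 78/192 = 0.4063


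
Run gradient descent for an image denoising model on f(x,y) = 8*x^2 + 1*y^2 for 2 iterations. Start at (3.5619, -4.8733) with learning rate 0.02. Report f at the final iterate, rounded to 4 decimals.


Gradient descent on f(x,y) = 8*x^2 + 1*y^2.
Starting point: (3.5619, -4.8733), alpha = 0.02
Step 1: grad_x = 2*8*3.5619 = 56.9904, grad_y = 2*1*-4.8733 = -9.7466
  x_1 = 3.5619 - 0.02*56.9904 = 2.4221
  y_1 = -4.8733 - 0.02*-9.7466 = -4.6784
Step 2: grad_x = 2*8*2.4221 = 38.7535, grad_y = 2*1*-4.6784 = -9.3567
  x_2 = 2.4221 - 0.02*38.7535 = 1.647
  y_2 = -4.6784 - 0.02*-9.3567 = -4.4912
f(1.647, -4.4912) = 8*1.647^2 + 1*(-4.4912)^2 = 41.8726


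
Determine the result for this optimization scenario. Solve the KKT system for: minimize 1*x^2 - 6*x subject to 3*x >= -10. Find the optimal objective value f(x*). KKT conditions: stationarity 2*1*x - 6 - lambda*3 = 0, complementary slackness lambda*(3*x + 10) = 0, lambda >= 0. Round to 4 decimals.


Step 1: Try lambda = 0 (constraint inactive).
Stationarity: 2*1*x - 6 = 0
x* = 6/(2*1) = 3.0
Check constraint: 3*3.0 = 9.0 >= -10 -- satisfied.
Step 2: Compute optimal value.
f(x*) = 1*3.0^2 - 6*3.0 = -9.0


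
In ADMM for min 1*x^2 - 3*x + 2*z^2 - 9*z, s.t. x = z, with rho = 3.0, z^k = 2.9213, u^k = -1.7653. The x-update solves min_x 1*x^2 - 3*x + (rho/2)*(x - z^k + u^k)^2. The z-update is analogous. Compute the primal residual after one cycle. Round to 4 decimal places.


ADMM iteration with rho = 3.0, z^k = 2.9213, u^k = -1.7653
Step 1: x-update.
Minimize 1*x^2 - 3*x + (3.0/2)*(x - 2.9213 - 1.7653)^2
FOC: (2*1 + 3.0)*x = 3 + 3.0*(2.9213 + 1.7653)
x^{k+1} = 3.412
Step 2: z-update.
Minimize 2*z^2 - 9*z + (3.0/2)*(3.412 - z - 1.7653)^2
FOC: (2*2 + 3.0)*z = 9 + 3.0*(3.412 - 1.7653)
z^{k+1} = 1.9914
Step 3: u-update.
u^{k+1} = -1.7653 + 3.412 - 1.9914 = -0.3448
Step 4: Primal residual = |3.412 - 1.9914| = 1.4205


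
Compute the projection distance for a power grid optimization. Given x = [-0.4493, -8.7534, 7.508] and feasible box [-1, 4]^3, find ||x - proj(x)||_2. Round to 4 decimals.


Project each component onto [-1, 4].
clip(-0.4493) = -0.4493, clip(-8.7534) = -1.0, clip(7.508) = 4.0
Projection = [-0.4493, -1.0, 4.0]
Squared diffs: [0.0, 60.1152, 12.3061]
Distance = sqrt(72.4213) = 8.5101


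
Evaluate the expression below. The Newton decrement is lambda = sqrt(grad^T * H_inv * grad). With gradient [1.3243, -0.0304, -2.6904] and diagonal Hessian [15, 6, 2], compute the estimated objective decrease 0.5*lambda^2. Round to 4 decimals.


Step 1: H is diagonal, so H^(-1) * g = [0.0883, -0.0051, -1.3452].
Step 2: g^T H^(-1) g = sum_i g_i^2 / H_ii
  = (1.3243)^2/15 + (-0.0304)^2/6 + (-2.6904)^2/2
  = 0.1169 + 0.0002 + 3.6191 = 3.7362
Step 3: Objective decrease = 0.5 * g^T H^(-1) g = 1.8681


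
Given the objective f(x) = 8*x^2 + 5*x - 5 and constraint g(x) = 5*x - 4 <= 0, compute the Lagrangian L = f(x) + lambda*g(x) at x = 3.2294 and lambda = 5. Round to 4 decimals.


Step 1: Evaluate f(x).
f(3.2294) = 8*3.2294^2 + 5*3.2294 - 5 = 94.5792
Step 2: Evaluate g(x).
g(3.2294) = 5*3.2294 - 4 = 12.147
Step 3: Compute Lagrangian.
L = 94.5792 + 5*12.147 = 155.3142


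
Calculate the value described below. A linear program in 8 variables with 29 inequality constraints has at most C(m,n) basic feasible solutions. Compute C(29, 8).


Each vertex corresponds to some choice of n active constraints out of m, so the number of vertices is at most C(m, n) = m! / (n!(m-n)!).
m = 29, n = 8
Numerator: 29 * 28 * 27 * 26 * 25 * 24 * 23 * 22
Denominator: 8! = 40320
C(29, 8) = 4292145


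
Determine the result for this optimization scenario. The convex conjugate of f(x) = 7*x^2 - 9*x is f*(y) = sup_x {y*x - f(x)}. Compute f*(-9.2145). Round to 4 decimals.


f*(y) = sup_x {y*x - a*x^2 - b*x} = sup_x {(y-b)*x - a*x^2}
FOC: (y - b) - 2a*x = 0 => x* = (y - b)/(2a)
x* = (-9.2145 + 9)/(2*7) = -0.0153
f*(-9.2145) = (y-b)^2/(4a) = (-9.2145 + 9)^2/(4*7)
= 0.046/28 = 0.0016


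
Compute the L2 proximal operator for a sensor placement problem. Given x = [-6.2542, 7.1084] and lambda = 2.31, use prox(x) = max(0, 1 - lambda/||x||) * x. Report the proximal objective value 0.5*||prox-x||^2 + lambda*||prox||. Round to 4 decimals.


Step 1: Compute ||x||.
||x|| = 9.4681
Step 2: Compute scaling factor.
scale = max(0, 1 - 2.31/9.4681) = 0.756
Step 3: prox(x) = [-4.7283, 5.3741]
||prox(x)|| = 7.1581
Step 4: Proximal objective.
0.5*||prox-x||^2 = 2.6681
lambda*||prox|| = 16.5352
Total = 19.2032


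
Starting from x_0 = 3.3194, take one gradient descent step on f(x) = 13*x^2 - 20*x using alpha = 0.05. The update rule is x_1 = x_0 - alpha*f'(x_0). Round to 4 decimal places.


We compute the gradient at x_0 and apply the update.
f'(x) = 26*x - 20
f'(3.3194) = 26*3.3194 - 20 = 66.3044
x_1 = 3.3194 - 0.05*66.3044 = 0.0042


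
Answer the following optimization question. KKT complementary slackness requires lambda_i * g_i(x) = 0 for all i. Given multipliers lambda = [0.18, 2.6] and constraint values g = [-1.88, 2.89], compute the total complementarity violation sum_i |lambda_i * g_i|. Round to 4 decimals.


KKT complementary slackness check:
lambda_1 * g_1 = 0.18 * -1.88 = -0.3384
lambda_2 * g_2 = 2.6 * 2.89 = 7.514
Total violation = 0.3384 + 7.514 = 7.8524


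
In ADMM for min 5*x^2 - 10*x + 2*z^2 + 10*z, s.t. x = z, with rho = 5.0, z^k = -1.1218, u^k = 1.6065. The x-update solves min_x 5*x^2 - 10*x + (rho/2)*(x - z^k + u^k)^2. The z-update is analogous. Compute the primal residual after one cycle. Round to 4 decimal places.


ADMM iteration with rho = 5.0, z^k = -1.1218, u^k = 1.6065
Step 1: x-update.
Minimize 5*x^2 - 10*x + (5.0/2)*(x + 1.1218 + 1.6065)^2
FOC: (2*5 + 5.0)*x = 10 + 5.0*(-1.1218 - 1.6065)
x^{k+1} = -0.2428
Step 2: z-update.
Minimize 2*z^2 + 10*z + (5.0/2)*(-0.2428 - z + 1.6065)^2
FOC: (2*2 + 5.0)*z = -10 + 5.0*(-0.2428 + 1.6065)
z^{k+1} = -0.3535
Step 3: u-update.
u^{k+1} = 1.6065 - 0.2428 + 0.3535 = 1.7172
Step 4: Primal residual = |-0.2428 + 0.3535| = 0.1107


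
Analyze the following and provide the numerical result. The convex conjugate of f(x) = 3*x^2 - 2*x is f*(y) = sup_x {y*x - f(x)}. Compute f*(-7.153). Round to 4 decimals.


f*(y) = sup_x {y*x - a*x^2 - b*x} = sup_x {(y-b)*x - a*x^2}
FOC: (y - b) - 2a*x = 0 => x* = (y - b)/(2a)
x* = (-7.153 + 2)/(2*3) = -0.8588
f*(-7.153) = (y-b)^2/(4a) = (-7.153 + 2)^2/(4*3)
= 26.5534/12 = 2.2128


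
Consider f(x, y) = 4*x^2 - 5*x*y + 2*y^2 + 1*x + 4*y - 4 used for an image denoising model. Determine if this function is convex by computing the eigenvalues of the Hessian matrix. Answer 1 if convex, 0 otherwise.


The Hessian of f(x,y) = 4*x^2 - 5*x*y + 2*y^2 + 1*x + 4*y - 4 is:
H = [[8, -5], [-5, 4]]
Trace = 8 + 4 = 12
Determinant = 8*4 - (-5)^2 = 7
Discriminant = (12)^2 - 4*7 = 116.0
Eigenvalues: lambda_1 = 0.6148, lambda_2 = 11.3852
The function is convex.

1


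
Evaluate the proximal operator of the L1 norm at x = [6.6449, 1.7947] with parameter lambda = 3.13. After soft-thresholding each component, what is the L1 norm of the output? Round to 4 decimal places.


Soft-thresholding with lambda = 3.13:
prox(6.6449) = sign(6.6449)*max(|6.6449| - 3.13, 0) = 3.5149
prox(1.7947) = sign(1.7947)*max(|1.7947| - 3.13, 0) = 0.0
prox(x) = [3.5149, 0.0]
||prox(x)||_1 = 3.5149 + 0.0 = 3.5149


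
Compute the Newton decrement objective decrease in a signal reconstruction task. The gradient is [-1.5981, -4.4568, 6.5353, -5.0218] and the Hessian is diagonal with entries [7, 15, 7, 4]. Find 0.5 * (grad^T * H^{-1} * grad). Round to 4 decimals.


Step 1: H is diagonal, so H^(-1) * g = [-0.2283, -0.2971, 0.9336, -1.2555].
Step 2: g^T H^(-1) g = sum_i g_i^2 / H_ii
  = (-1.5981)^2/7 + (-4.4568)^2/15 + (6.5353)^2/7 + (-5.0218)^2/4
  = 0.3648 + 1.3242 + 6.1014 + 6.3046 = 14.0951
Step 3: Objective decrease = 0.5 * g^T H^(-1) g = 7.0476


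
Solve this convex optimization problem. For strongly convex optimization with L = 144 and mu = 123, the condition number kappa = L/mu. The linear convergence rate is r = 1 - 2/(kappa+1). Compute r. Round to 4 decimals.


Step 1: Compute the condition number.
kappa = L/mu = 144/123 = 1.1707
Step 2: Compute the convergence rate.
r = 1 - 2/(kappa + 1) = 1 - 2*mu/(L + mu) = (L - mu)/(L + mu) = 21/267 = 0.0787


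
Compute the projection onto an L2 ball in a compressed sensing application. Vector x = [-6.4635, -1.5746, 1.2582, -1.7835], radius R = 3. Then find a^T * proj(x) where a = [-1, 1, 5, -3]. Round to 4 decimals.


Step 1: Compute ||x|| (intermediates to 6 decimals).
||x|| = sqrt((-6.4635)^2 + (-1.5746)^2 + 1.2582^2 + (-1.7835)^2) = 7.001438
Step 2: Project.
Since ||x|| > R, scale = R/||x|| = 3/7.001438 = 0.428483, proj(x) = scale * x
proj(x) = [-2.7695, -0.674689, 0.539117, -0.764199]
Step 3: Dot product.
a^T * proj(x) = -1*(-2.7695) + 1*(-0.674689) + 5*0.539117 - 3*(-0.764199) = 7.083


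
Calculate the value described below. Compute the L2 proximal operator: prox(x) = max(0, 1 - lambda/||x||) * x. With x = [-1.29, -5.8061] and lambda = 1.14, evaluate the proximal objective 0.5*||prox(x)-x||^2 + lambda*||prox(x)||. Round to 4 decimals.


Step 1: Compute ||x||.
||x|| = 5.9477
Step 2: Compute scaling factor.
scale = max(0, 1 - 1.14/5.9477) = 0.8083
Step 3: prox(x) = [-1.0427, -4.6932]
||prox(x)|| = 4.8077
Step 4: Proximal objective.
0.5*||prox-x||^2 = 0.6498
lambda*||prox|| = 5.4808
Total = 6.1306


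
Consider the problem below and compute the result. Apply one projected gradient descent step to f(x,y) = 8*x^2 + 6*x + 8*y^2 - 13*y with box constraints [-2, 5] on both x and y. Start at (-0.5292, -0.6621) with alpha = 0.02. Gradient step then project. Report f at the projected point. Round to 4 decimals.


Step 1: Compute gradient at (-0.5292, -0.6621).
grad_x = 2*8*-0.5292 + 6 = -2.4672
grad_y = 2*8*-0.6621 - 13 = -23.5936
Step 2: Gradient step.
x_raw = -0.5292 - 0.02*-2.4672 = -0.4799
y_raw = -0.6621 - 0.02*-23.5936 = -0.1902
Step 3: Project onto [-2, 5].
x_proj = clip(-0.4799) = -0.4799
y_proj = clip(-0.1902) = -0.1902
Step 4: Evaluate f.
f(-0.4799, -0.1902) = 1.7254


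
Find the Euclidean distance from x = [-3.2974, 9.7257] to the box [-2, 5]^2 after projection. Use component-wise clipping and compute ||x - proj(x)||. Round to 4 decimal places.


Project each component onto [-2, 5].
clip(-3.2974) = -2.0, clip(9.7257) = 5.0
Projection = [-2.0, 5.0]
Squared diffs: [1.6832, 22.3322]
Distance = sqrt(24.0154) = 4.9006


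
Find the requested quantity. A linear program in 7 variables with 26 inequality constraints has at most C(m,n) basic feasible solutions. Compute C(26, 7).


Each vertex corresponds to some choice of n active constraints out of m, so the number of vertices is at most C(m, n) = m! / (n!(m-n)!).
m = 26, n = 7
Numerator: 26 * 25 * 24 * 23 * 22 * 21 * 20
Denominator: 7! = 5040
C(26, 7) = 657800


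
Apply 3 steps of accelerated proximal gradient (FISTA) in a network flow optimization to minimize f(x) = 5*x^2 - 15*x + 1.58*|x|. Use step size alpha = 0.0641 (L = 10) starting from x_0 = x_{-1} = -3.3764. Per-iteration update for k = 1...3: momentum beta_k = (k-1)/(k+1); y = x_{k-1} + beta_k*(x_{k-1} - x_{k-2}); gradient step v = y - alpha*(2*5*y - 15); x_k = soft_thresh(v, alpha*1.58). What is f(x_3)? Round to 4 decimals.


FISTA on f(x) = 5*x^2 - 15*x + 1.58*|x|
L = 10, alpha = 0.0641
Iteration 1: beta = 0.0, y = -3.3764 + 0.0*(-3.3764 + 3.3764) = -3.3764
  grad(y) = -48.764, v = y - alpha*grad = -0.2506
  prox(v) = soft_thresh(-0.2506, 0.1013) = -0.1493
Iteration 2: beta = 0.3333, y = -0.1493 + 0.3333*(-0.1493 + 3.3764) = 0.9263
  grad(y) = -5.7367, v = y - alpha*grad = 1.2941
  prox(v) = soft_thresh(1.2941, 0.1013) = 1.1928
Iteration 3: beta = 0.5, y = 1.1928 + 0.5*(1.1928 + 0.1493) = 1.8638
  grad(y) = 3.6384, v = y - alpha*grad = 1.6306
  prox(v) = soft_thresh(1.6306, 0.1013) = 1.5293
f(x_3) = 5*1.5293^2 - 15*1.5293 + 1.58*|1.5293| = -8.8293
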